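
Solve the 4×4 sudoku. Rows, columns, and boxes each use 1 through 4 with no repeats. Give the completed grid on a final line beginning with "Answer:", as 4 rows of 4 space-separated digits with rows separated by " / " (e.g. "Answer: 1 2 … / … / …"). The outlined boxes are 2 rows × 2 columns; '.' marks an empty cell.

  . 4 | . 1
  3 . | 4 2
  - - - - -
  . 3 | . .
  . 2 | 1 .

Step 1. [r3c4∈{4}] r3c4 has the single candidate 4, so r3c4=4.
Step 2. [r1c3∈{3}] nothing but 3 survives at r1c3 ⇒ r1c3=3.
Step 3. [r2c2∈{1}] nothing but 1 survives at r2c2, so r2c2=1.
Step 4. [r4c4∈{3}] nothing but 3 survives at r4c4, so r4c4=3.
Step 5. [r3c1∈{1}] r3c1 has the single candidate 1, so r3c1=1.
Step 6. [r3c3∈{2}] only 2 remains possible at r3c3. So r3c3=2.
Step 7. [r4c1∈{4}] nothing but 4 survives at r4c1 ⇒ r4c1=4.
Step 8. [r1c1∈{2}] only 2 remains possible at r1c1 ⇒ r1c1=2.

Answer: 2 4 3 1 / 3 1 4 2 / 1 3 2 4 / 4 2 1 3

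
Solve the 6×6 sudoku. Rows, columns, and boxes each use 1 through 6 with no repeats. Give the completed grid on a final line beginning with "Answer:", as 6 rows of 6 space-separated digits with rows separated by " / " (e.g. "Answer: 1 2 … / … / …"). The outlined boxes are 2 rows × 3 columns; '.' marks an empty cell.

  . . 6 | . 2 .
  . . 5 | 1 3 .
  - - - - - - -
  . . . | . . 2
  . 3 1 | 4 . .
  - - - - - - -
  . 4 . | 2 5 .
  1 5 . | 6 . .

Step 1. [r5c3∈{3}] r5c3 is down to just 3. So r5c3=3.
Step 2. [r4c5∈{6}] r4c5 is down to just 6 ⇒ r4c5=6.
Step 3. [r4c6∈{5}] r4c6's peers cover all but 5, so r4c6=5.
Step 4. [r1c6∈{4}] r1c6's peers cover all but 4. So r1c6=4.
Step 5. [r2c1∈{2,4}] r2c1 is the only open cell in row 2 admitting 4, so r2c1=4.
Step 6. [r5c1∈{6}] nothing but 6 survives at r5c1, so r5c1=6.
Step 7. [r3c4∈{3}] only 3 remains possible at r3c4, so r3c4=3.
Step 8. [r6c5∈{4}] only 4 remains possible at r6c5 ⇒ r6c5=4.
Step 9. [r3c1∈{5}] r3c1 has the single candidate 5, so r3c1=5.
Step 10. [r3c3∈{4}] r3c3 has the single candidate 4, so r3c3=4.
Step 11. [r3c5∈{1}] r3c5 has the single candidate 1. So r3c5=1.
Step 12. [r1c1∈{3}] r1c1's peers cover all but 3, so r1c1=3.
Step 13. [r1c4∈{5}] r1c4 is down to just 5, so r1c4=5.
Step 14. [r5c6∈{1}] r5c6's peers cover all but 1. So r5c6=1.
Step 15. [r3c2∈{6}] r3c2's peers cover all but 6 ⇒ r3c2=6.
Step 16. [r1c2∈{1}] r1c2's peers cover all but 1, so r1c2=1.
Step 17. [r2c6∈{6}] r2c6 has the single candidate 6, so r2c6=6.
Step 18. [r4c1∈{2}] r4c1's peers cover all but 2 ⇒ r4c1=2.
Step 19. [r6c3∈{2}] r6c3's peers cover all but 2, so r6c3=2.
Step 20. [r6c6∈{3}] r6c6 has the single candidate 3, so r6c6=3.
Step 21. [r2c2∈{2}] r2c2 has the single candidate 2, so r2c2=2.

Answer: 3 1 6 5 2 4 / 4 2 5 1 3 6 / 5 6 4 3 1 2 / 2 3 1 4 6 5 / 6 4 3 2 5 1 / 1 5 2 6 4 3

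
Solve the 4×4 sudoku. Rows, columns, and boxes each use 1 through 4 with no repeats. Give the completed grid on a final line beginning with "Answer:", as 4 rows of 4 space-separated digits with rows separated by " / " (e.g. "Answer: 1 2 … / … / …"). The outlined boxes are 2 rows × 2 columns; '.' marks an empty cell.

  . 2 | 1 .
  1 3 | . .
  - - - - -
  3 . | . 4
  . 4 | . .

Step 1. [r3c3∈{2}] nothing but 2 survives at r3c3 ⇒ r3c3=2.
Step 2. [r4c4∈{1,3}] 1 has one home in row 4: r4c4, so r4c4=1.
Step 3. [r1c1∈{4}] nothing but 4 survives at r1c1 ⇒ r1c1=4.
Step 4. [r1c4∈{3}] r1c4 is down to just 3, so r1c4=3.
Step 5. [r3c2∈{1}] nothing but 1 survives at r3c2, so r3c2=1.
Step 6. [r2c3∈{4}] r2c3 is down to just 4. So r2c3=4.
Step 7. [r4c3∈{3}] r4c3 is down to just 3 ⇒ r4c3=3.
Step 8. [r4c1∈{2}] r4c1's peers cover all but 2. So r4c1=2.
Step 9. [r2c4∈{2}] nothing but 2 survives at r2c4, so r2c4=2.

Answer: 4 2 1 3 / 1 3 4 2 / 3 1 2 4 / 2 4 3 1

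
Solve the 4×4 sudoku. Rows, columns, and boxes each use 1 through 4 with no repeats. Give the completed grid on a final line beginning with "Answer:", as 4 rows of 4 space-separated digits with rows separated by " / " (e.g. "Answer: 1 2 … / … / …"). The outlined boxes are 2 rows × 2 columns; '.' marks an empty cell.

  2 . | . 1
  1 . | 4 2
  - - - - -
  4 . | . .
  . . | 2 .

Step 1. [r2c2∈{3}] r2c2's peers cover all but 3. So r2c2=3.
Step 2. [r3c3∈{1,3}] in col 3, 1 fits only at r3c3. So r3c3=1.
Step 3. [r3c4∈{3}] r3c4 is down to just 3. So r3c4=3.
Step 4. [r4c2∈{1}] only 1 remains possible at r4c2, so r4c2=1.
Step 5. [r1c3∈{3}] r1c3's peers cover all but 3. So r1c3=3.
Step 6. [r4c4∈{4}] only 4 remains possible at r4c4. So r4c4=4.
Step 7. [r1c2∈{4}] only 4 remains possible at r1c2, so r1c2=4.
Step 8. [r4c1∈{3}] nothing but 3 survives at r4c1, so r4c1=3.
Step 9. [r3c2∈{2}] r3c2's peers cover all but 2, so r3c2=2.

Answer: 2 4 3 1 / 1 3 4 2 / 4 2 1 3 / 3 1 2 4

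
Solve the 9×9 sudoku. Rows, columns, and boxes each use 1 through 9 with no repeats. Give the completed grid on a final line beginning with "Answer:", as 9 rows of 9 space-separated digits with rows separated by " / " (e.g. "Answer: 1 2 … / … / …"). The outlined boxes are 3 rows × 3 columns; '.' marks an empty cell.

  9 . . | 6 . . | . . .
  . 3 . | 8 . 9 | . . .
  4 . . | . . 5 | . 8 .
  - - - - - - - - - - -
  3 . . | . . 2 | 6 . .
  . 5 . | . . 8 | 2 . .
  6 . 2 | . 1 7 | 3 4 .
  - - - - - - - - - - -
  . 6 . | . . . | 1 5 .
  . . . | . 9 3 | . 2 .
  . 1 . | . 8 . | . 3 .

Step 1. [r7c6∈{4}] r7c6 has the single candidate 4 ⇒ r7c6=4.
Step 2. [r8c7∈{4,7,8}] across col 7, 8 lands solely at r8c7, so r8c7=8.
Step 3. [r2c8∈{1,6,7}] 6 has one home in col 8: r2c8. So r2c8=6.
Step 4. [r1c6∈{1}] only 1 remains possible at r1c6, so r1c6=1.
Step 5. [r1c8∈{7}] nothing but 7 survives at r1c8 ⇒ r1c8=7.
Step 6. [r9c7∈{4,7,9}] 7 has one home in col 7: r9c7. So r9c7=7.
Step 7. [r7c9∈{9}] r7c9 is down to just 9. So r7c9=9.
Step 8. [r4c5∈{4,5}] across col 5, 5 lands solely at r4c5. So r4c5=5.
Step 9. [r9c3∈{4,5,9}] row 9 places 9 nowhere but r9c3. So r9c3=9.
Step 10. [r9c9∈{4,6}] across row 9, 4 lands solely at r9c9 ⇒ r9c9=4.
Step 11. [r6c4∈{9}] r6c4 is down to just 9, so r6c4=9.
Step 12. [r4c2∈{4,7,8,9}] across col 2, 9 lands solely at r4c2. So r4c2=9.
Step 13. [r4c8∈{1}] nothing but 1 survives at r4c8 ⇒ r4c8=1.
Step 14. [r7c1∈{2,7,8}] across col 1, 8 lands solely at r7c1, so r7c1=8.
Step 15. [r5c9∈{7}] r5c9's peers cover all but 7 ⇒ r5c9=7.
Step 16. [r4c3∈{4,7,8}] 7 has one home in row 4: r4c3 ⇒ r4c3=7.
Step 17. [r5c3∈{1,4}] box 4 places 4 nowhere but r5c3. So r5c3=4.
Step 18. [r8c3∈{5}] only 5 remains possible at r8c3, so r8c3=5.
Step 19. [r2c1∈{1,2,5,7}] across col 1, 5 lands solely at r2c1 ⇒ r2c1=5.
Step 20. [r2c5∈{2,4,7}] row 2 places 7 nowhere but r2c5. So r2c5=7.
Step 21. [r7c5∈{2}] r7c5's peers cover all but 2, so r7c5=2.
Step 22. [r3c5∈{3}] r3c5's peers cover all but 3. So r3c5=3.
Step 23. [r2c9∈{1,2}] row 2 places 2 nowhere but r2c9 ⇒ r2c9=2.
Step 24. [r1c2∈{2,8}] r1c2 is the only open cell in row 1 admitting 2 ⇒ r1c2=2.
Step 25. [r1c7∈{4,5}] 5 has one home in col 7: r1c7, so r1c7=5.
Step 26. [r8c1∈{7}] r8c1's peers cover all but 7. So r8c1=7.
Step 27. [r3c3∈{1,6}] row 3 places 6 nowhere but r3c3 ⇒ r3c3=6.
Step 28. [r6c2∈{8}] r6c2 has the single candidate 8 ⇒ r6c2=8.
Step 29. [r1c9∈{3}] r1c9 is down to just 3 ⇒ r1c9=3.
Step 30. [r1c3∈{8}] r1c3 is down to just 8 ⇒ r1c3=8.
Step 31. [r3c9∈{1}] only 1 remains possible at r3c9, so r3c9=1.
Step 32. [r8c4∈{1}] r8c4 is down to just 1. So r8c4=1.
Step 33. [r1c5∈{4}] r1c5 has the single candidate 4 ⇒ r1c5=4.
Step 34. [r4c9∈{8}] r4c9's peers cover all but 8. So r4c9=8.
Step 35. [r3c4∈{2}] r3c4's peers cover all but 2 ⇒ r3c4=2.
Step 36. [r6c9∈{5}] r6c9 is down to just 5 ⇒ r6c9=5.
Step 37. [r9c6∈{6}] r9c6 has the single candidate 6, so r9c6=6.
Step 38. [r2c7∈{4}] only 4 remains possible at r2c7. So r2c7=4.
Step 39. [r5c8∈{9}] r5c8 has the single candidate 9, so r5c8=9.
Step 40. [r9c1∈{2}] r9c1 has the single candidate 2. So r9c1=2.
Step 41. [r8c2∈{4}] nothing but 4 survives at r8c2, so r8c2=4.
Step 42. [r5c1∈{1}] r5c1's peers cover all but 1, so r5c1=1.
Step 43. [r5c5∈{6}] only 6 remains possible at r5c5. So r5c5=6.
Step 44. [r3c7∈{9}] only 9 remains possible at r3c7, so r3c7=9.
Step 45. [r7c3∈{3}] r7c3 is down to just 3, so r7c3=3.
Step 46. [r9c4∈{5}] r9c4's peers cover all but 5 ⇒ r9c4=5.
Step 47. [r8c9∈{6}] r8c9's peers cover all but 6, so r8c9=6.
Step 48. [r4c4∈{4}] r4c4 is down to just 4 ⇒ r4c4=4.
Step 49. [r5c4∈{3}] r5c4's peers cover all but 3, so r5c4=3.
Step 50. [r2c3∈{1}] r2c3 is down to just 1 ⇒ r2c3=1.
Step 51. [r7c4∈{7}] r7c4 has the single candidate 7, so r7c4=7.
Step 52. [r3c2∈{7}] r3c2's peers cover all but 7. So r3c2=7.

Answer: 9 2 8 6 4 1 5 7 3 / 5 3 1 8 7 9 4 6 2 / 4 7 6 2 3 5 9 8 1 / 3 9 7 4 5 2 6 1 8 / 1 5 4 3 6 8 2 9 7 / 6 8 2 9 1 7 3 4 5 / 8 6 3 7 2 4 1 5 9 / 7 4 5 1 9 3 8 2 6 / 2 1 9 5 8 6 7 3 4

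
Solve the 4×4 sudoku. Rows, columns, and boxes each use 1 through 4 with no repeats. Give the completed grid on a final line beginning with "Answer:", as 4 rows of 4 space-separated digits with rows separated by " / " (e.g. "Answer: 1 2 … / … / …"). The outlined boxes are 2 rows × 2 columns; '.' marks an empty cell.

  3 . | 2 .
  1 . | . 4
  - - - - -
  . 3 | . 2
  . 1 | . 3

Step 1. [r3c1∈{4}] only 4 remains possible at r3c1 ⇒ r3c1=4.
Step 2. [r2c3∈{3}] r2c3 has the single candidate 3 ⇒ r2c3=3.
Step 3. [r2c2∈{2}] r2c2's peers cover all but 2. So r2c2=2.
Step 4. [r1c2∈{4}] nothing but 4 survives at r1c2. So r1c2=4.
Step 5. [r3c3∈{1}] nothing but 1 survives at r3c3 ⇒ r3c3=1.
Step 6. [r4c3∈{4}] r4c3 has the single candidate 4. So r4c3=4.
Step 7. [r1c4∈{1}] nothing but 1 survives at r1c4, so r1c4=1.
Step 8. [r4c1∈{2}] r4c1 is down to just 2, so r4c1=2.

Answer: 3 4 2 1 / 1 2 3 4 / 4 3 1 2 / 2 1 4 3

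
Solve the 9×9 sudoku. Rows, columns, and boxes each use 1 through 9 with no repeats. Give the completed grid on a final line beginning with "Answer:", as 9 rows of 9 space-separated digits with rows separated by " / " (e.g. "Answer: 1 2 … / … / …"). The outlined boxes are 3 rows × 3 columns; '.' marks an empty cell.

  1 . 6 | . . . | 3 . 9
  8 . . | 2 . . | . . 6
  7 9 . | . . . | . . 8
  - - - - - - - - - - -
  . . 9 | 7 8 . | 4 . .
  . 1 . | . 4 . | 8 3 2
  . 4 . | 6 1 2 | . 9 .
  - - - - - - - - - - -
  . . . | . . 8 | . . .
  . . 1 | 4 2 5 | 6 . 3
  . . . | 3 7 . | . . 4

Step 1. [r7c1∈{2,3,4,5,6,9}] across col 1, 4 lands solely at r7c1. So r7c1=4.
Step 2. [r1c5∈{5}] r1c5's peers cover all but 5, so r1c5=5.
Step 3. [r1c2∈{2}] r1c2 is down to just 2 ⇒ r1c2=2.
Step 4. [r3c4∈{1}] r3c4's peers cover all but 1. So r3c4=1.
Step 5. [r7c4∈{9}] r7c4 is down to just 9. So r7c4=9.
Step 6. [r6c3∈{3,5,7,8}] in row 6, 8 fits only at r6c3 ⇒ r6c3=8.
Step 7. [r4c1∈{2,3,5,6}] in row 4, 2 fits only at r4c1 ⇒ r4c1=2.
Step 8. [r9c7∈{1,2,5,9}] r9c7 is the only open cell in col 7 admitting 9. So r9c7=9.
Step 9. [r5c1∈{5,6}] in row 5, 6 fits only at r5c1 ⇒ r5c1=6.
Step 10. [r9c1∈{5}] r9c1 has the single candidate 5, so r9c1=5.
Step 11. [r4c6∈{3}] r4c6 has the single candidate 3, so r4c6=3.
Step 12. [r4c2∈{5}] only 5 remains possible at r4c2, so r4c2=5.
Step 13. [r2c2∈{3}] r2c2 has the single candidate 3 ⇒ r2c2=3.
Step 14. [r7c5∈{6}] r7c5 is down to just 6. So r7c5=6.
Step 15. [r7c2∈{7}] only 7 remains possible at r7c2. So r7c2=7.
Step 16. [r8c8∈{7,8}] row 8 places 7 nowhere but r8c8, so r8c8=7.
Step 17. [r2c7∈{1,5,7}] in box 3, 7 fits only at r2c7 ⇒ r2c7=7.
Step 18. [r7c7∈{1,2,5}] col 7 places 1 nowhere but r7c7, so r7c7=1.
Step 19. [r1c8∈{4}] nothing but 4 survives at r1c8, so r1c8=4.
Step 20. [r9c3∈{2}] r9c3 is down to just 2 ⇒ r9c3=2.
Step 21. [r7c8∈{2,5}] row 7 places 2 nowhere but r7c8, so r7c8=2.
Step 22. [r3c8∈{5}] r3c8's peers cover all but 5 ⇒ r3c8=5.
Step 23. [r3c3∈{4}] nothing but 4 survives at r3c3. So r3c3=4.
Step 24. [r2c5∈{9}] r2c5 is down to just 9, so r2c5=9.
Step 25. [r4c8∈{1,6}] in row 4, 6 fits only at r4c8. So r4c8=6.
Step 26. [r9c2∈{6,8}] r9c2 is the only open cell in row 9 admitting 6. So r9c2=6.
Step 27. [r6c9∈{5,7}] across row 6, 7 lands solely at r6c9. So r6c9=7.
Step 28. [r5c4∈{5}] only 5 remains possible at r5c4 ⇒ r5c4=5.
Step 29. [r1c6∈{7}] r1c6's peers cover all but 7 ⇒ r1c6=7.
Step 30. [r3c6∈{6}] only 6 remains possible at r3c6 ⇒ r3c6=6.
Step 31. [r7c3∈{3}] r7c3 is down to just 3, so r7c3=3.
Step 32. [r9c6∈{1}] r9c6 is down to just 1. So r9c6=1.
Step 33. [r2c3∈{5}] r2c3's peers cover all but 5, so r2c3=5.
Step 34. [r3c7∈{2}] r3c7 has the single candidate 2, so r3c7=2.
Step 35. [r2c8∈{1}] r2c8's peers cover all but 1 ⇒ r2c8=1.
Step 36. [r6c7∈{5}] r6c7's peers cover all but 5. So r6c7=5.
Step 37. [r7c9∈{5}] r7c9's peers cover all but 5, so r7c9=5.
Step 38. [r2c6∈{4}] only 4 remains possible at r2c6, so r2c6=4.
Step 39. [r1c4∈{8}] nothing but 8 survives at r1c4 ⇒ r1c4=8.
Step 40. [r4c9∈{1}] r4c9 is down to just 1. So r4c9=1.
Step 41. [r8c2∈{8}] r8c2 has the single candidate 8. So r8c2=8.
Step 42. [r8c1∈{9}] only 9 remains possible at r8c1 ⇒ r8c1=9.
Step 43. [r3c5∈{3}] r3c5's peers cover all but 3. So r3c5=3.
Step 44. [r5c6∈{9}] r5c6 is down to just 9 ⇒ r5c6=9.
Step 45. [r6c1∈{3}] r6c1 is down to just 3, so r6c1=3.
Step 46. [r5c3∈{7}] r5c3 has the single candidate 7 ⇒ r5c3=7.
Step 47. [r9c8∈{8}] r9c8 has the single candidate 8 ⇒ r9c8=8.

Answer: 1 2 6 8 5 7 3 4 9 / 8 3 5 2 9 4 7 1 6 / 7 9 4 1 3 6 2 5 8 / 2 5 9 7 8 3 4 6 1 / 6 1 7 5 4 9 8 3 2 / 3 4 8 6 1 2 5 9 7 / 4 7 3 9 6 8 1 2 5 / 9 8 1 4 2 5 6 7 3 / 5 6 2 3 7 1 9 8 4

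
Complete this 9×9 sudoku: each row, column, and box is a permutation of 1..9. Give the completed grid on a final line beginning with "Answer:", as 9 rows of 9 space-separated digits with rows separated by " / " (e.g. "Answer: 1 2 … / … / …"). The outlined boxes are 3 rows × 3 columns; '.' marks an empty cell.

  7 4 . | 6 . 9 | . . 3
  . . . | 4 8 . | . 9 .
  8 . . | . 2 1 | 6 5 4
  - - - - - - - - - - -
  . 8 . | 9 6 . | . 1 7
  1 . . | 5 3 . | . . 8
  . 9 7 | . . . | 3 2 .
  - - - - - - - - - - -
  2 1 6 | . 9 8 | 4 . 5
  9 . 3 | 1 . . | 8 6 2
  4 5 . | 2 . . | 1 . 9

Step 1. [r9c5∈{7}] nothing but 7 survives at r9c5. So r9c5=7.
Step 2. [r6c6∈{4}] only 4 remains possible at r6c6, so r6c6=4.
Step 3. [r6c1∈{5,6}] row 6 places 5 nowhere but r6c1 ⇒ r6c1=5.
Step 4. [r7c4∈{3}] r7c4 has the single candidate 3 ⇒ r7c4=3.
Step 5. [r2c6∈{3,5,7}] across col 6, 3 lands solely at r2c6 ⇒ r2c6=3.
Step 6. [r2c3∈{1,2,5}] row 2 places 5 nowhere but r2c3, so r2c3=5.
Step 7. [r4c3∈{2,4}] 4 has one home in row 4: r4c3 ⇒ r4c3=4.
Step 8. [r5c3∈{2}] nothing but 2 survives at r5c3. So r5c3=2.
Step 9. [r2c2∈{2,6}] r2c2 is the only open cell in col 2 admitting 2. So r2c2=2.
Step 10. [r8c6∈{5}] nothing but 5 survives at r8c6. So r8c6=5.
Step 11. [r4c1∈{3}] only 3 remains possible at r4c1 ⇒ r4c1=3.
Step 12. [r3c3∈{9}] r3c3's peers cover all but 9, so r3c3=9.
Step 13. [r9c8∈{3}] r9c8 has the single candidate 3, so r9c8=3.
Step 14. [r9c3∈{8}] r9c3 has the single candidate 8, so r9c3=8.
Step 15. [r1c3∈{1}] r1c3 is down to just 1. So r1c3=1.
Step 16. [r8c2∈{7}] r8c2 has the single candidate 7 ⇒ r8c2=7.
Step 17. [r1c7∈{2}] r1c7 has the single candidate 2, so r1c7=2.
Step 18. [r6c5∈{1}] r6c5 has the single candidate 1, so r6c5=1.
Step 19. [r5c2∈{6}] r5c2's peers cover all but 6. So r5c2=6.
Step 20. [r4c6∈{2}] r4c6's peers cover all but 2 ⇒ r4c6=2.
Step 21. [r2c1∈{6}] r2c1 has the single candidate 6, so r2c1=6.
Step 22. [r2c9∈{1}] only 1 remains possible at r2c9, so r2c9=1.
Step 23. [r4c7∈{5}] r4c7 is down to just 5, so r4c7=5.
Step 24. [r1c8∈{8}] r1c8 has the single candidate 8, so r1c8=8.
Step 25. [r5c6∈{7}] r5c6 has the single candidate 7. So r5c6=7.
Step 26. [r8c5∈{4}] only 4 remains possible at r8c5, so r8c5=4.
Step 27. [r6c9∈{6}] r6c9 has the single candidate 6, so r6c9=6.
Step 28. [r1c5∈{5}] r1c5 is down to just 5 ⇒ r1c5=5.
Step 29. [r6c4∈{8}] r6c4 has the single candidate 8 ⇒ r6c4=8.
Step 30. [r7c8∈{7}] r7c8 has the single candidate 7. So r7c8=7.
Step 31. [r3c2∈{3}] r3c2 has the single candidate 3. So r3c2=3.
Step 32. [r5c7∈{9}] only 9 remains possible at r5c7 ⇒ r5c7=9.
Step 33. [r9c6∈{6}] r9c6 is down to just 6 ⇒ r9c6=6.
Step 34. [r2c7∈{7}] r2c7 is down to just 7 ⇒ r2c7=7.
Step 35. [r3c4∈{7}] r3c4 is down to just 7. So r3c4=7.
Step 36. [r5c8∈{4}] only 4 remains possible at r5c8, so r5c8=4.

Answer: 7 4 1 6 5 9 2 8 3 / 6 2 5 4 8 3 7 9 1 / 8 3 9 7 2 1 6 5 4 / 3 8 4 9 6 2 5 1 7 / 1 6 2 5 3 7 9 4 8 / 5 9 7 8 1 4 3 2 6 / 2 1 6 3 9 8 4 7 5 / 9 7 3 1 4 5 8 6 2 / 4 5 8 2 7 6 1 3 9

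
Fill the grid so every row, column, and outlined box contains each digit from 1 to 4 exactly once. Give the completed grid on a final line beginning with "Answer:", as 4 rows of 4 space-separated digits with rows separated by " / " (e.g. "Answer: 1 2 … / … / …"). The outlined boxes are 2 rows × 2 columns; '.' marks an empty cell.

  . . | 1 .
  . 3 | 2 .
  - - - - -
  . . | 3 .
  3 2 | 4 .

Step 1. [r1c2∈{4}] r1c2's peers cover all but 4. So r1c2=4.
Step 2. [r3c2∈{1}] only 1 remains possible at r3c2, so r3c2=1.
Step 3. [r4c4∈{1}] only 1 remains possible at r4c4 ⇒ r4c4=1.
Step 4. [r1c4∈{3}] only 3 remains possible at r1c4, so r1c4=3.
Step 5. [r3c1∈{4}] r3c1 is down to just 4, so r3c1=4.
Step 6. [r2c4∈{4}] nothing but 4 survives at r2c4 ⇒ r2c4=4.
Step 7. [r2c1∈{1}] nothing but 1 survives at r2c1, so r2c1=1.
Step 8. [r3c4∈{2}] r3c4 has the single candidate 2. So r3c4=2.
Step 9. [r1c1∈{2}] only 2 remains possible at r1c1 ⇒ r1c1=2.

Answer: 2 4 1 3 / 1 3 2 4 / 4 1 3 2 / 3 2 4 1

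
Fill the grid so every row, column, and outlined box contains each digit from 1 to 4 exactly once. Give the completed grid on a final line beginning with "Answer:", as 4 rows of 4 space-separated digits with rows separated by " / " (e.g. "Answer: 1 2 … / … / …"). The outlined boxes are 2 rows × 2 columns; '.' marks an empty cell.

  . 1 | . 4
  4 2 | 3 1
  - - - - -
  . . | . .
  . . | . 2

Step 1. [r3c1∈{1,2,3}] r3c1 is the only open cell in row 3 admitting 2. So r3c1=2.
Step 2. [r4c1∈{1,3}] col 1 places 1 nowhere but r4c1 ⇒ r4c1=1.
Step 3. [r4c3∈{4}] r4c3's peers cover all but 4, so r4c3=4.
Step 4. [r4c2∈{3}] nothing but 3 survives at r4c2, so r4c2=3.
Step 5. [r3c2∈{4}] nothing but 4 survives at r3c2. So r3c2=4.
Step 6. [r1c1∈{3}] nothing but 3 survives at r1c1, so r1c1=3.
Step 7. [r1c3∈{2}] r1c3's peers cover all but 2, so r1c3=2.
Step 8. [r3c3∈{1}] r3c3's peers cover all but 1. So r3c3=1.
Step 9. [r3c4∈{3}] r3c4 is down to just 3, so r3c4=3.

Answer: 3 1 2 4 / 4 2 3 1 / 2 4 1 3 / 1 3 4 2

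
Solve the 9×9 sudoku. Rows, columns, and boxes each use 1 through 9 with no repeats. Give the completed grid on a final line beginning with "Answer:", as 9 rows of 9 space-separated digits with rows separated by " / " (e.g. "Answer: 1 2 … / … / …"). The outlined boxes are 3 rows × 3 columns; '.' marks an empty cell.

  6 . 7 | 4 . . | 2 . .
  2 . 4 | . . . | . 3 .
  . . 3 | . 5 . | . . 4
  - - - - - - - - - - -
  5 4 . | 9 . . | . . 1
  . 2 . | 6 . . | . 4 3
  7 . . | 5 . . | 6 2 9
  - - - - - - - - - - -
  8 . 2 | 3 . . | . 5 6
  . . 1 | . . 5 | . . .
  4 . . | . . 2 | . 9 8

Step 1. [r8c8∈{7}] r8c8 has the single candidate 7 ⇒ r8c8=7.
Step 2. [r4c8∈{8}] r4c8 is down to just 8 ⇒ r4c8=8.
Step 3. [r6c2∈{1,3,8}] 3 has one home in box 4: r6c2, so r6c2=3.
Step 4. [r2c9∈{5,7}] col 9 places 7 nowhere but r2c9. So r2c9=7.
Step 5. [r1c8∈{1}] r1c8 is down to just 1 ⇒ r1c8=1.
Step 6. [r5c1∈{1,9}] across box 4, 1 lands solely at r5c1, so r5c1=1.
Step 7. [r3c1∈{9}] only 9 remains possible at r3c1 ⇒ r3c1=9.
Step 8. [r2c7∈{5,8,9}] col 7 places 9 nowhere but r2c7 ⇒ r2c7=9.
Step 9. [r2c2∈{1,5,8}] 5 has one home in row 2: r2c2 ⇒ r2c2=5.
Step 10. [r3c7∈{8}] r3c7's peers cover all but 8, so r3c7=8.
Step 11. [r4c7∈{7}] r4c7 has the single candidate 7. So r4c7=7.
Step 12. [r6c3∈{8}] only 8 remains possible at r6c3, so r6c3=8.
Step 13. [r4c6∈{3}] r4c6 is down to just 3 ⇒ r4c6=3.
Step 14. [r1c5∈{3,8,9}] 3 has one home in row 1: r1c5. So r1c5=3.
Step 15. [r8c4∈{8}] r8c4 is down to just 8, so r8c4=8.
Step 16. [r2c4∈{1}] only 1 remains possible at r2c4. So r2c4=1.
Step 17. [r9c4∈{7}] r9c4 is down to just 7. So r9c4=7.
Step 18. [r9c2∈{6}] r9c2's peers cover all but 6, so r9c2=6.
Step 19. [r9c5∈{1}] r9c5's peers cover all but 1 ⇒ r9c5=1.
Step 20. [r6c5∈{4}] r6c5's peers cover all but 4 ⇒ r6c5=4.
Step 21. [r7c5∈{9}] only 9 remains possible at r7c5 ⇒ r7c5=9.
Step 22. [r8c7∈{3,4}] row 8 places 4 nowhere but r8c7 ⇒ r8c7=4.
Step 23. [r3c6∈{6,7}] row 3 places 7 nowhere but r3c6, so r3c6=7.
Step 24. [r5c6∈{8}] nothing but 8 survives at r5c6. So r5c6=8.
Step 25. [r8c5∈{6}] r8c5's peers cover all but 6. So r8c5=6.
Step 26. [r8c9∈{2}] r8c9 has the single candidate 2. So r8c9=2.
Step 27. [r5c7∈{5}] r5c7's peers cover all but 5, so r5c7=5.
Step 28. [r6c6∈{1}] r6c6 has the single candidate 1 ⇒ r6c6=1.
Step 29. [r1c2∈{8}] r1c2 is down to just 8, so r1c2=8.
Step 30. [r8c1∈{3}] r8c1's peers cover all but 3 ⇒ r8c1=3.
Step 31. [r7c7∈{1}] nothing but 1 survives at r7c7. So r7c7=1.
Step 32. [r1c9∈{5}] r1c9 is down to just 5, so r1c9=5.
Step 33. [r3c2∈{1}] r3c2 has the single candidate 1 ⇒ r3c2=1.
Step 34. [r3c4∈{2}] r3c4 is down to just 2 ⇒ r3c4=2.
Step 35. [r7c6∈{4}] nothing but 4 survives at r7c6 ⇒ r7c6=4.
Step 36. [r1c6∈{9}] r1c6 has the single candidate 9, so r1c6=9.
Step 37. [r4c5∈{2}] r4c5's peers cover all but 2 ⇒ r4c5=2.
Step 38. [r8c2∈{9}] r8c2's peers cover all but 9. So r8c2=9.
Step 39. [r9c3∈{5}] only 5 remains possible at r9c3 ⇒ r9c3=5.
Step 40. [r2c5∈{8}] r2c5 is down to just 8. So r2c5=8.
Step 41. [r9c7∈{3}] r9c7 has the single candidate 3. So r9c7=3.
Step 42. [r5c3∈{9}] r5c3's peers cover all but 9, so r5c3=9.
Step 43. [r3c8∈{6}] r3c8's peers cover all but 6 ⇒ r3c8=6.
Step 44. [r5c5∈{7}] nothing but 7 survives at r5c5 ⇒ r5c5=7.
Step 45. [r7c2∈{7}] only 7 remains possible at r7c2. So r7c2=7.
Step 46. [r4c3∈{6}] r4c3 has the single candidate 6, so r4c3=6.
Step 47. [r2c6∈{6}] nothing but 6 survives at r2c6. So r2c6=6.

Answer: 6 8 7 4 3 9 2 1 5 / 2 5 4 1 8 6 9 3 7 / 9 1 3 2 5 7 8 6 4 / 5 4 6 9 2 3 7 8 1 / 1 2 9 6 7 8 5 4 3 / 7 3 8 5 4 1 6 2 9 / 8 7 2 3 9 4 1 5 6 / 3 9 1 8 6 5 4 7 2 / 4 6 5 7 1 2 3 9 8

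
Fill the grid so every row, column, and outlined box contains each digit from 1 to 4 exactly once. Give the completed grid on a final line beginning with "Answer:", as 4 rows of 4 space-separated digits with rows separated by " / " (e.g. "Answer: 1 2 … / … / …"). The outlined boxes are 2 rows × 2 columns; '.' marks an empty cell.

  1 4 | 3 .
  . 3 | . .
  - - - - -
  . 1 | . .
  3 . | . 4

Step 1. [r3c3∈{2}] nothing but 2 survives at r3c3 ⇒ r3c3=2.
Step 2. [r2c4∈{1,2}] across col 4, 1 lands solely at r2c4. So r2c4=1.
Step 3. [r4c3∈{1}] r4c3 is down to just 1, so r4c3=1.
Step 4. [r3c1∈{4}] r3c1 is down to just 4, so r3c1=4.
Step 5. [r1c4∈{2}] r1c4 is down to just 2 ⇒ r1c4=2.
Step 6. [r2c1∈{2}] nothing but 2 survives at r2c1, so r2c1=2.
Step 7. [r4c2∈{2}] r4c2 is down to just 2 ⇒ r4c2=2.
Step 8. [r2c3∈{4}] nothing but 4 survives at r2c3, so r2c3=4.
Step 9. [r3c4∈{3}] r3c4's peers cover all but 3. So r3c4=3.

Answer: 1 4 3 2 / 2 3 4 1 / 4 1 2 3 / 3 2 1 4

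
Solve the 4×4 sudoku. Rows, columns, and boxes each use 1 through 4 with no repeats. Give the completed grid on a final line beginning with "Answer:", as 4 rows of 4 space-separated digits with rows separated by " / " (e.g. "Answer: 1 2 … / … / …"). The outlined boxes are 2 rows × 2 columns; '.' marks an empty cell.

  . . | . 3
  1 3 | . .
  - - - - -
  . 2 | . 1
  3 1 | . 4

Step 1. [r4c3∈{2}] only 2 remains possible at r4c3. So r4c3=2.
Step 2. [r1c2∈{4}] r1c2 has the single candidate 4. So r1c2=4.
Step 3. [r3c1∈{4}] r3c1's peers cover all but 4 ⇒ r3c1=4.
Step 4. [r2c3∈{4}] r2c3's peers cover all but 4 ⇒ r2c3=4.
Step 5. [r1c3∈{1}] r1c3's peers cover all but 1, so r1c3=1.
Step 6. [r1c1∈{2}] r1c1 is down to just 2 ⇒ r1c1=2.
Step 7. [r2c4∈{2}] nothing but 2 survives at r2c4. So r2c4=2.
Step 8. [r3c3∈{3}] only 3 remains possible at r3c3. So r3c3=3.

Answer: 2 4 1 3 / 1 3 4 2 / 4 2 3 1 / 3 1 2 4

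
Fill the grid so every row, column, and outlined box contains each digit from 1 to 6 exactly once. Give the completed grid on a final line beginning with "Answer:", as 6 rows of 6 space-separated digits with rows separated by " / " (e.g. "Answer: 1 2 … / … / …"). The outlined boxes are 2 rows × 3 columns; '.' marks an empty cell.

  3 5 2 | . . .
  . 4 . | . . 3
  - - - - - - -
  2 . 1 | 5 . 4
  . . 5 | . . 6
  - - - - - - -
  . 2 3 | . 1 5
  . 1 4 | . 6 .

Step 1. [r4c4∈{1,2,3}] row 4 places 1 nowhere but r4c4, so r4c4=1.
Step 2. [r1c4∈{4,6}] r1c4 is the only open cell in row 1 admitting 6, so r1c4=6.
Step 3. [r3c5∈{3}] nothing but 3 survives at r3c5 ⇒ r3c5=3.
Step 4. [r2c4∈{2}] r2c4 has the single candidate 2 ⇒ r2c4=2.
Step 5. [r5c1∈{6}] r5c1's peers cover all but 6, so r5c1=6.
Step 6. [r2c3∈{6}] r2c3's peers cover all but 6. So r2c3=6.
Step 7. [r4c5∈{2}] r4c5's peers cover all but 2. So r4c5=2.
Step 8. [r2c5∈{5}] r2c5's peers cover all but 5, so r2c5=5.
Step 9. [r1c5∈{4}] r1c5's peers cover all but 4 ⇒ r1c5=4.
Step 10. [r4c1∈{4}] only 4 remains possible at r4c1 ⇒ r4c1=4.
Step 11. [r4c2∈{3}] r4c2's peers cover all but 3, so r4c2=3.
Step 12. [r2c1∈{1}] r2c1's peers cover all but 1. So r2c1=1.
Step 13. [r6c4∈{3}] only 3 remains possible at r6c4 ⇒ r6c4=3.
Step 14. [r6c1∈{5}] r6c1's peers cover all but 5. So r6c1=5.
Step 15. [r5c4∈{4}] nothing but 4 survives at r5c4 ⇒ r5c4=4.
Step 16. [r3c2∈{6}] r3c2 has the single candidate 6. So r3c2=6.
Step 17. [r6c6∈{2}] nothing but 2 survives at r6c6, so r6c6=2.
Step 18. [r1c6∈{1}] nothing but 1 survives at r1c6, so r1c6=1.

Answer: 3 5 2 6 4 1 / 1 4 6 2 5 3 / 2 6 1 5 3 4 / 4 3 5 1 2 6 / 6 2 3 4 1 5 / 5 1 4 3 6 2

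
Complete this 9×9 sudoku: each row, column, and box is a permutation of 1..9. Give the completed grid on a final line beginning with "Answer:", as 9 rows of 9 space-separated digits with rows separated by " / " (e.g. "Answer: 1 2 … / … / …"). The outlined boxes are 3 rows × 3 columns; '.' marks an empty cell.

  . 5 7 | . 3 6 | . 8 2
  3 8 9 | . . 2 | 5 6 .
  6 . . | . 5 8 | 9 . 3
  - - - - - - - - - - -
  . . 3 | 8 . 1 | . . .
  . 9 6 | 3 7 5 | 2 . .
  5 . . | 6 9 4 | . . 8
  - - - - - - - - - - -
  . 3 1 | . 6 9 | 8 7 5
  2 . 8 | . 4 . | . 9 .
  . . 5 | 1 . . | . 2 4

Step 1. [r5c9∈{1}] nothing but 1 survives at r5c9. So r5c9=1.
Step 2. [r3c3∈{2,4}] col 3 places 4 nowhere but r3c3, so r3c3=4.
Step 3. [r4c2∈{2,4,7}] col 2 places 4 nowhere but r4c2. So r4c2=4.
Step 4. [r8c9∈{6}] r8c9's peers cover all but 6. So r8c9=6.
Step 5. [r8c2∈{7}] r8c2 is down to just 7 ⇒ r8c2=7.
Step 6. [r9c7∈{3}] r9c7's peers cover all but 3 ⇒ r9c7=3.
Step 7. [r6c2∈{1,2}] across row 6, 1 lands solely at r6c2 ⇒ r6c2=1.
Step 8. [r2c9∈{7}] only 7 remains possible at r2c9. So r2c9=7.
Step 9. [r1c7∈{1,4}] across col 7, 4 lands solely at r1c7. So r1c7=4.
Step 10. [r6c7∈{7}] r6c7 is down to just 7 ⇒ r6c7=7.
Step 11. [r4c7∈{6}] r4c7 is down to just 6. So r4c7=6.
Step 12. [r7c1∈{4}] nothing but 4 survives at r7c1. So r7c1=4.
Step 13. [r8c6∈{3}] nothing but 3 survives at r8c6 ⇒ r8c6=3.
Step 14. [r2c5∈{1}] r2c5's peers cover all but 1 ⇒ r2c5=1.
Step 15. [r6c8∈{3}] nothing but 3 survives at r6c8 ⇒ r6c8=3.
Step 16. [r9c1∈{9}] r9c1 is down to just 9. So r9c1=9.
Step 17. [r3c8∈{1}] r3c8's peers cover all but 1 ⇒ r3c8=1.
Step 18. [r9c5∈{8}] only 8 remains possible at r9c5 ⇒ r9c5=8.
Step 19. [r9c6∈{7}] r9c6's peers cover all but 7, so r9c6=7.
Step 20. [r4c1∈{7}] r4c1 has the single candidate 7. So r4c1=7.
Step 21. [r5c1∈{8}] r5c1 has the single candidate 8, so r5c1=8.
Step 22. [r8c7∈{1}] r8c7 is down to just 1 ⇒ r8c7=1.
Step 23. [r3c2∈{2}] r3c2 is down to just 2, so r3c2=2.
Step 24. [r1c4∈{9}] only 9 remains possible at r1c4 ⇒ r1c4=9.
Step 25. [r6c3∈{2}] nothing but 2 survives at r6c3 ⇒ r6c3=2.
Step 26. [r3c4∈{7}] only 7 remains possible at r3c4 ⇒ r3c4=7.
Step 27. [r2c4∈{4}] only 4 remains possible at r2c4. So r2c4=4.
Step 28. [r7c4∈{2}] r7c4's peers cover all but 2, so r7c4=2.
Step 29. [r8c4∈{5}] r8c4's peers cover all but 5, so r8c4=5.
Step 30. [r4c9∈{9}] nothing but 9 survives at r4c9. So r4c9=9.
Step 31. [r1c1∈{1}] r1c1 is down to just 1, so r1c1=1.
Step 32. [r4c5∈{2}] r4c5 has the single candidate 2. So r4c5=2.
Step 33. [r9c2∈{6}] r9c2 has the single candidate 6 ⇒ r9c2=6.
Step 34. [r4c8∈{5}] nothing but 5 survives at r4c8. So r4c8=5.
Step 35. [r5c8∈{4}] nothing but 4 survives at r5c8 ⇒ r5c8=4.

Answer: 1 5 7 9 3 6 4 8 2 / 3 8 9 4 1 2 5 6 7 / 6 2 4 7 5 8 9 1 3 / 7 4 3 8 2 1 6 5 9 / 8 9 6 3 7 5 2 4 1 / 5 1 2 6 9 4 7 3 8 / 4 3 1 2 6 9 8 7 5 / 2 7 8 5 4 3 1 9 6 / 9 6 5 1 8 7 3 2 4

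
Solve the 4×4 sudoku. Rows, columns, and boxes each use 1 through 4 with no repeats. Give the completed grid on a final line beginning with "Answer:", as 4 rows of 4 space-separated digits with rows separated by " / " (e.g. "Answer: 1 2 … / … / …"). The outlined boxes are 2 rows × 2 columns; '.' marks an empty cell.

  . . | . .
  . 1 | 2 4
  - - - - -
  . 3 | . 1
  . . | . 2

Step 1. [r4c2∈{4}] r4c2 is down to just 4, so r4c2=4.
Step 2. [r1c1∈{2,3,4}] 4 has one home in row 1: r1c1, so r1c1=4.
Step 3. [r1c3∈{1,3}] r1c3 is the only open cell in row 1 admitting 1. So r1c3=1.
Step 4. [r1c2∈{2}] only 2 remains possible at r1c2. So r1c2=2.
Step 5. [r3c1∈{2}] r3c1's peers cover all but 2, so r3c1=2.
Step 6. [r1c4∈{3}] only 3 remains possible at r1c4, so r1c4=3.
Step 7. [r3c3∈{4}] r3c3 has the single candidate 4. So r3c3=4.
Step 8. [r4c3∈{3}] only 3 remains possible at r4c3 ⇒ r4c3=3.
Step 9. [r2c1∈{3}] only 3 remains possible at r2c1 ⇒ r2c1=3.
Step 10. [r4c1∈{1}] r4c1 has the single candidate 1. So r4c1=1.

Answer: 4 2 1 3 / 3 1 2 4 / 2 3 4 1 / 1 4 3 2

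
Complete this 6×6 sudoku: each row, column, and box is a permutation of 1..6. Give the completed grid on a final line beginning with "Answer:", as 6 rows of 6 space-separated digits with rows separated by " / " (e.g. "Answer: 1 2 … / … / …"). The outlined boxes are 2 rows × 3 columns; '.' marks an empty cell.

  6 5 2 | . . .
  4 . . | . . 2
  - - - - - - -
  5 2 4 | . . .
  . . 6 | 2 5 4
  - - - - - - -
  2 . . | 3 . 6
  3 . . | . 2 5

Step 1. [r6c3∈{1}] r6c3's peers cover all but 1. So r6c3=1.
Step 2. [r5c5∈{1,4}] in row 5, 1 fits only at r5c5, so r5c5=1.
Step 3. [r2c2∈{1,3}] 1 has one home in box 1: r2c2 ⇒ r2c2=1.
Step 4. [r6c4∈{4}] only 4 remains possible at r6c4. So r6c4=4.
Step 5. [r1c4∈{1}] r1c4 is down to just 1, so r1c4=1.
Step 6. [r1c6∈{3}] only 3 remains possible at r1c6. So r1c6=3.
Step 7. [r3c4∈{6}] r3c4 has the single candidate 6 ⇒ r3c4=6.
Step 8. [r3c6∈{1}] r3c6 has the single candidate 1 ⇒ r3c6=1.
Step 9. [r5c3∈{5}] r5c3 is down to just 5 ⇒ r5c3=5.
Step 10. [r4c1∈{1}] only 1 remains possible at r4c1. So r4c1=1.
Step 11. [r4c2∈{3}] r4c2's peers cover all but 3, so r4c2=3.
Step 12. [r5c2∈{4}] r5c2 has the single candidate 4 ⇒ r5c2=4.
Step 13. [r2c5∈{6}] r2c5 has the single candidate 6 ⇒ r2c5=6.
Step 14. [r3c5∈{3}] r3c5's peers cover all but 3, so r3c5=3.
Step 15. [r2c3∈{3}] only 3 remains possible at r2c3. So r2c3=3.
Step 16. [r2c4∈{5}] r2c4 has the single candidate 5, so r2c4=5.
Step 17. [r1c5∈{4}] r1c5 has the single candidate 4. So r1c5=4.
Step 18. [r6c2∈{6}] r6c2 is down to just 6, so r6c2=6.

Answer: 6 5 2 1 4 3 / 4 1 3 5 6 2 / 5 2 4 6 3 1 / 1 3 6 2 5 4 / 2 4 5 3 1 6 / 3 6 1 4 2 5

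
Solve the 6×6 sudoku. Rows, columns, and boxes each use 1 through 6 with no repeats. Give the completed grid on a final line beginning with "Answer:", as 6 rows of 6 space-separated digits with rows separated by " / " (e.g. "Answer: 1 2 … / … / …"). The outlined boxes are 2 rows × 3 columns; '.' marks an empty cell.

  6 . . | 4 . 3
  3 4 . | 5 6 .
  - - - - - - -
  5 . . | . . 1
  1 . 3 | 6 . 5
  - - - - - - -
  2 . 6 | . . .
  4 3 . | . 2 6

Step 1. [r2c3∈{1,2}] 1 has one home in row 2: r2c3 ⇒ r2c3=1.
Step 2. [r5c5∈{1,3,4,5}] col 5 places 5 nowhere but r5c5. So r5c5=5.
Step 3. [r4c2∈{2}] r4c2 is down to just 2 ⇒ r4c2=2.
Step 4. [r5c4∈{1,3}] across row 5, 3 lands solely at r5c4 ⇒ r5c4=3.
Step 5. [r3c3∈{4}] nothing but 4 survives at r3c3, so r3c3=4.
Step 6. [r6c3∈{5}] nothing but 5 survives at r6c3. So r6c3=5.
Step 7. [r2c6∈{2}] only 2 remains possible at r2c6 ⇒ r2c6=2.
Step 8. [r3c5∈{3}] nothing but 3 survives at r3c5, so r3c5=3.
Step 9. [r1c2∈{5}] r1c2 has the single candidate 5, so r1c2=5.
Step 10. [r5c2∈{1}] r5c2 has the single candidate 1, so r5c2=1.
Step 11. [r1c3∈{2}] r1c3 has the single candidate 2 ⇒ r1c3=2.
Step 12. [r3c2∈{6}] nothing but 6 survives at r3c2, so r3c2=6.
Step 13. [r3c4∈{2}] nothing but 2 survives at r3c4, so r3c4=2.
Step 14. [r4c5∈{4}] r4c5 is down to just 4, so r4c5=4.
Step 15. [r6c4∈{1}] nothing but 1 survives at r6c4, so r6c4=1.
Step 16. [r1c5∈{1}] r1c5's peers cover all but 1 ⇒ r1c5=1.
Step 17. [r5c6∈{4}] r5c6 has the single candidate 4, so r5c6=4.

Answer: 6 5 2 4 1 3 / 3 4 1 5 6 2 / 5 6 4 2 3 1 / 1 2 3 6 4 5 / 2 1 6 3 5 4 / 4 3 5 1 2 6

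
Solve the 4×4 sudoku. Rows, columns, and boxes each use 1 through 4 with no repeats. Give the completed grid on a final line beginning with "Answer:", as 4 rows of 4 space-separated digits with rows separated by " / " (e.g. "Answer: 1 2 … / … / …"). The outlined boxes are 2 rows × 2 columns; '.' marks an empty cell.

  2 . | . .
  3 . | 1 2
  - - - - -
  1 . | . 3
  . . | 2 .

Step 1. [r1c4∈{4}] r1c4's peers cover all but 4, so r1c4=4.
Step 2. [r2c2∈{4}] nothing but 4 survives at r2c2 ⇒ r2c2=4.
Step 3. [r4c4∈{1}] r4c4 is down to just 1, so r4c4=1.
Step 4. [r3c2∈{2}] nothing but 2 survives at r3c2, so r3c2=2.
Step 5. [r1c2∈{1}] only 1 remains possible at r1c2 ⇒ r1c2=1.
Step 6. [r1c3∈{3}] r1c3 is down to just 3, so r1c3=3.
Step 7. [r3c3∈{4}] only 4 remains possible at r3c3. So r3c3=4.
Step 8. [r4c1∈{4}] nothing but 4 survives at r4c1 ⇒ r4c1=4.
Step 9. [r4c2∈{3}] r4c2 is down to just 3 ⇒ r4c2=3.

Answer: 2 1 3 4 / 3 4 1 2 / 1 2 4 3 / 4 3 2 1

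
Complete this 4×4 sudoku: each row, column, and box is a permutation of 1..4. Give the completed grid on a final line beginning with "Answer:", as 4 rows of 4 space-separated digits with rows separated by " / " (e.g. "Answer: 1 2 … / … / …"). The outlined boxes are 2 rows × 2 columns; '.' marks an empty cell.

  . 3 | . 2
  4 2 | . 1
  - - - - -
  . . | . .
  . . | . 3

Step 1. [r3c4∈{4}] nothing but 4 survives at r3c4. So r3c4=4.
Step 2. [r3c2∈{1}] nothing but 1 survives at r3c2, so r3c2=1.
Step 3. [r3c3∈{2}] r3c3 has the single candidate 2 ⇒ r3c3=2.
Step 4. [r4c2∈{4}] r4c2 is down to just 4. So r4c2=4.
Step 5. [r1c3∈{4}] r1c3 has the single candidate 4. So r1c3=4.
Step 6. [r3c1∈{3}] r3c1's peers cover all but 3, so r3c1=3.
Step 7. [r1c1∈{1}] r1c1 is down to just 1. So r1c1=1.
Step 8. [r2c3∈{3}] r2c3's peers cover all but 3, so r2c3=3.
Step 9. [r4c3∈{1}] r4c3's peers cover all but 1 ⇒ r4c3=1.
Step 10. [r4c1∈{2}] r4c1 has the single candidate 2, so r4c1=2.

Answer: 1 3 4 2 / 4 2 3 1 / 3 1 2 4 / 2 4 1 3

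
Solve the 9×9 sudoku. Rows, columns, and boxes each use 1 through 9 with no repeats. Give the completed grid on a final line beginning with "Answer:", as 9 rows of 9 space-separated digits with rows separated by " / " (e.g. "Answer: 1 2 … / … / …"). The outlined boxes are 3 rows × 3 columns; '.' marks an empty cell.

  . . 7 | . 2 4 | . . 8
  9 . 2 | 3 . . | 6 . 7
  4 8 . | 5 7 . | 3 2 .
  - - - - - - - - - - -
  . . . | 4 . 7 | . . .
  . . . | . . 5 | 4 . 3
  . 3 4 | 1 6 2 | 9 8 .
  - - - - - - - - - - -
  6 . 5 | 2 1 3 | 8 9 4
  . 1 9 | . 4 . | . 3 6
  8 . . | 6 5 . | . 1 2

Step 1. [r1c8∈{5}] only 5 remains possible at r1c8 ⇒ r1c8=5.
Step 2. [r6c1∈{5,7}] row 6 places 7 nowhere but r6c1 ⇒ r6c1=7.
Step 3. [r4c1∈{1,2,5}] col 1 places 5 nowhere but r4c1 ⇒ r4c1=5.
Step 4. [r1c2∈{6}] r1c2 is down to just 6. So r1c2=6.
Step 5. [r3c3∈{1}] nothing but 1 survives at r3c3. So r3c3=1.
Step 6. [r2c5∈{8}] r2c5 is down to just 8. So r2c5=8.
Step 7. [r5c5∈{9}] r5c5's peers cover all but 9. So r5c5=9.
Step 8. [r8c4∈{7,8}] across col 4, 7 lands solely at r8c4 ⇒ r8c4=7.
Step 9. [r4c3∈{6,8}] 8 has one home in row 4: r4c3, so r4c3=8.
Step 10. [r5c2∈{2}] r5c2's peers cover all but 2. So r5c2=2.
Step 11. [r9c2∈{4,7}] across row 9, 4 lands solely at r9c2 ⇒ r9c2=4.
Step 12. [r4c8∈{6}] r4c8's peers cover all but 6. So r4c8=6.
Step 13. [r4c7∈{1,2}] in row 4, 2 fits only at r4c7. So r4c7=2.
Step 14. [r9c6∈{9}] only 9 remains possible at r9c6 ⇒ r9c6=9.
Step 15. [r9c3∈{3}] nothing but 3 survives at r9c3 ⇒ r9c3=3.
Step 16. [r1c7∈{1}] nothing but 1 survives at r1c7. So r1c7=1.
Step 17. [r5c4∈{8}] r5c4's peers cover all but 8 ⇒ r5c4=8.
Step 18. [r3c6∈{6}] r3c6 is down to just 6. So r3c6=6.
Step 19. [r9c7∈{7}] only 7 remains possible at r9c7, so r9c7=7.
Step 20. [r5c1∈{1}] r5c1 is down to just 1. So r5c1=1.
Step 21. [r3c9∈{9}] nothing but 9 survives at r3c9, so r3c9=9.
Step 22. [r8c7∈{5}] r8c7's peers cover all but 5 ⇒ r8c7=5.
Step 23. [r2c6∈{1}] only 1 remains possible at r2c6, so r2c6=1.
Step 24. [r4c9∈{1}] r4c9 has the single candidate 1. So r4c9=1.
Step 25. [r2c8∈{4}] r2c8's peers cover all but 4. So r2c8=4.
Step 26. [r4c2∈{9}] nothing but 9 survives at r4c2. So r4c2=9.
Step 27. [r1c1∈{3}] only 3 remains possible at r1c1, so r1c1=3.
Step 28. [r5c8∈{7}] r5c8 has the single candidate 7, so r5c8=7.
Step 29. [r5c3∈{6}] only 6 remains possible at r5c3 ⇒ r5c3=6.
Step 30. [r6c9∈{5}] r6c9's peers cover all but 5 ⇒ r6c9=5.
Step 31. [r4c5∈{3}] r4c5 is down to just 3. So r4c5=3.
Step 32. [r2c2∈{5}] r2c2 has the single candidate 5. So r2c2=5.
Step 33. [r7c2∈{7}] r7c2 has the single candidate 7 ⇒ r7c2=7.
Step 34. [r8c6∈{8}] r8c6 has the single candidate 8 ⇒ r8c6=8.
Step 35. [r8c1∈{2}] r8c1 has the single candidate 2. So r8c1=2.
Step 36. [r1c4∈{9}] r1c4 is down to just 9. So r1c4=9.

Answer: 3 6 7 9 2 4 1 5 8 / 9 5 2 3 8 1 6 4 7 / 4 8 1 5 7 6 3 2 9 / 5 9 8 4 3 7 2 6 1 / 1 2 6 8 9 5 4 7 3 / 7 3 4 1 6 2 9 8 5 / 6 7 5 2 1 3 8 9 4 / 2 1 9 7 4 8 5 3 6 / 8 4 3 6 5 9 7 1 2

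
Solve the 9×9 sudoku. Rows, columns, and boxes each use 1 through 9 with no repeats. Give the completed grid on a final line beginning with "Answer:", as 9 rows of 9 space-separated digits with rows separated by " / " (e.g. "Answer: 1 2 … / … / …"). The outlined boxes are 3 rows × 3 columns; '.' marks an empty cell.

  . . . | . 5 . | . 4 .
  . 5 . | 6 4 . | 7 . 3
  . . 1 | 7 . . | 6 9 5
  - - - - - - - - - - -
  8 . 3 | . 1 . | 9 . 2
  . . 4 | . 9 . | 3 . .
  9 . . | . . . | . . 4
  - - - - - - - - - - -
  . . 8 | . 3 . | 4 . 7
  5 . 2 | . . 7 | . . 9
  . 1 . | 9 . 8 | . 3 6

Step 1. [r2c1∈{2}] r2c1's peers cover all but 2 ⇒ r2c1=2.
Step 2. [r6c5∈{2,6,7,8}] in col 5, 7 fits only at r6c5. So r6c5=7.
Step 3. [r2c8∈{1,8}] across row 2, 8 lands solely at r2c8 ⇒ r2c8=8.
Step 4. [r7c8∈{1,2,5}] across col 8, 2 lands solely at r7c8. So r7c8=2.
Step 5. [r7c1∈{6}] r7c1 has the single candidate 6, so r7c1=6.
Step 6. [r6c3∈{5,6}] in col 3, 5 fits only at r6c3. So r6c3=5.
Step 7. [r1c9∈{1}] only 1 remains possible at r1c9. So r1c9=1.
Step 8. [r8c8∈{1}] r8c8 is down to just 1. So r8c8=1.
Step 9. [r6c8∈{6}] r6c8 is down to just 6, so r6c8=6.
Step 10. [r6c2∈{2}] nothing but 2 survives at r6c2, so r6c2=2.
Step 11. [r4c6∈{4,5,6}] r4c6 is the only open cell in col 6 admitting 4, so r4c6=4.
Step 12. [r4c4∈{5}] r4c4 has the single candidate 5, so r4c4=5.
Step 13. [r6c6∈{3}] r6c6's peers cover all but 3. So r6c6=3.
Step 14. [r3c6∈{2}] nothing but 2 survives at r3c6, so r3c6=2.
Step 15. [r6c4∈{8}] r6c4 has the single candidate 8. So r6c4=8.
Step 16. [r1c2∈{3,6,7,8,9}] row 1 places 8 nowhere but r1c2, so r1c2=8.
Step 17. [r9c1∈{4,7}] 4 has one home in row 9: r9c1 ⇒ r9c1=4.
Step 18. [r4c8∈{7}] r4c8 is down to just 7, so r4c8=7.
Step 19. [r1c3∈{6,7,9}] row 1 places 6 nowhere but r1c3, so r1c3=6.
Step 20. [r1c1∈{3,7}] in row 1, 7 fits only at r1c1 ⇒ r1c1=7.
Step 21. [r2c6∈{1,9}] r2c6 is the only open cell in row 2 admitting 1, so r2c6=1.
Step 22. [r5c6∈{6}] r5c6 is down to just 6. So r5c6=6.
Step 23. [r3c1∈{3}] only 3 remains possible at r3c1. So r3c1=3.
Step 24. [r7c6∈{5}] r7c6 is down to just 5 ⇒ r7c6=5.
Step 25. [r4c2∈{6}] nothing but 6 survives at r4c2. So r4c2=6.
Step 26. [r6c7∈{1}] r6c7's peers cover all but 1. So r6c7=1.
Step 27. [r3c5∈{8}] r3c5 has the single candidate 8. So r3c5=8.
Step 28. [r8c2∈{3}] r8c2 is down to just 3, so r8c2=3.
Step 29. [r5c1∈{1}] only 1 remains possible at r5c1. So r5c1=1.
Step 30. [r2c3∈{9}] nothing but 9 survives at r2c3, so r2c3=9.
Step 31. [r5c2∈{7}] nothing but 7 survives at r5c2. So r5c2=7.
Step 32. [r1c4∈{3}] r1c4 has the single candidate 3 ⇒ r1c4=3.
Step 33. [r1c6∈{9}] nothing but 9 survives at r1c6. So r1c6=9.
Step 34. [r8c4∈{4}] nothing but 4 survives at r8c4. So r8c4=4.
Step 35. [r9c3∈{7}] r9c3 is down to just 7, so r9c3=7.
Step 36. [r8c7∈{8}] r8c7 has the single candidate 8 ⇒ r8c7=8.
Step 37. [r5c4∈{2}] r5c4 is down to just 2. So r5c4=2.
Step 38. [r5c9∈{8}] r5c9 has the single candidate 8, so r5c9=8.
Step 39. [r8c5∈{6}] only 6 remains possible at r8c5, so r8c5=6.
Step 40. [r9c5∈{2}] r9c5's peers cover all but 2 ⇒ r9c5=2.
Step 41. [r9c7∈{5}] r9c7's peers cover all but 5 ⇒ r9c7=5.
Step 42. [r7c2∈{9}] r7c2's peers cover all but 9 ⇒ r7c2=9.
Step 43. [r1c7∈{2}] only 2 remains possible at r1c7 ⇒ r1c7=2.
Step 44. [r3c2∈{4}] nothing but 4 survives at r3c2, so r3c2=4.
Step 45. [r5c8∈{5}] r5c8 is down to just 5, so r5c8=5.
Step 46. [r7c4∈{1}] r7c4 has the single candidate 1, so r7c4=1.

Answer: 7 8 6 3 5 9 2 4 1 / 2 5 9 6 4 1 7 8 3 / 3 4 1 7 8 2 6 9 5 / 8 6 3 5 1 4 9 7 2 / 1 7 4 2 9 6 3 5 8 / 9 2 5 8 7 3 1 6 4 / 6 9 8 1 3 5 4 2 7 / 5 3 2 4 6 7 8 1 9 / 4 1 7 9 2 8 5 3 6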